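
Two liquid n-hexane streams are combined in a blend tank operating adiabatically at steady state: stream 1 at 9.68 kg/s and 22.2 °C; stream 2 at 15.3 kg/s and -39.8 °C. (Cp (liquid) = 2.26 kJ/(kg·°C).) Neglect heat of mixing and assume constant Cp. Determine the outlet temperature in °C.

No heat crosses the boundary, so H_out = H_in.
T_out = Σ ṁᵢCp,ᵢTᵢ / Σ ṁᵢCp,ᵢ
      = -890.54 / 56.455 = -15.774 °C

T_out = -15.8 °C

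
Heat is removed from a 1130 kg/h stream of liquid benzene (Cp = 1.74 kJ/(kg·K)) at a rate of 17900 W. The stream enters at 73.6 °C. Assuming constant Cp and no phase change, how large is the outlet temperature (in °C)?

Q = 17900 W = 64440 kJ/h
ΔT = Q/(ṁ·Cp) = 64440/(1130×1.74) = 32.774 K
T_out = 73.6 − 32.774 = 40.826 °C

T_out = 40.8 °C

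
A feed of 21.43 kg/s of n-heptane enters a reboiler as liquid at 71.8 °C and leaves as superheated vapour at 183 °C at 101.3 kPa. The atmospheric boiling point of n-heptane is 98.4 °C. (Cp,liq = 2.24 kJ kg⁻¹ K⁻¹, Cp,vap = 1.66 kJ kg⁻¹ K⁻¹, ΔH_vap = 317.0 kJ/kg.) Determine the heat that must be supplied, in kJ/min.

liquid 71.8→98.4 °C: 59.584 kJ/kg
vaporisation at 98.4 °C: 317 kJ/kg
vapour 98.4→183 °C: 140.44 kJ/kg
Δh = 59.584 + 317 + 140.44 = 517.02 kJ/kg
Q = ṁ·Δh = 21.43 kg/s × 517.02 kJ/kg = 11080 kJ/s
|Q| = 11080 kW = 664780 kJ/min

Q = 665000 kJ/min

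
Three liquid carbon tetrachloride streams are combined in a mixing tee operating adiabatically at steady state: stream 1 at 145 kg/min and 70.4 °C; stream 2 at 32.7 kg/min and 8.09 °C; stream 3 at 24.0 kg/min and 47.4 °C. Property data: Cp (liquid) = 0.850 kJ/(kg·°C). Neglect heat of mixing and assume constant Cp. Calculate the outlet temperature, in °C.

T_out = 57.6 °C

No heat crosses the boundary, so H_out = H_in.
T_out = Σ ṁᵢCp,ᵢTᵢ / Σ ṁᵢCp,ᵢ
      = 9868.6 / 171.44 = 57.561 °C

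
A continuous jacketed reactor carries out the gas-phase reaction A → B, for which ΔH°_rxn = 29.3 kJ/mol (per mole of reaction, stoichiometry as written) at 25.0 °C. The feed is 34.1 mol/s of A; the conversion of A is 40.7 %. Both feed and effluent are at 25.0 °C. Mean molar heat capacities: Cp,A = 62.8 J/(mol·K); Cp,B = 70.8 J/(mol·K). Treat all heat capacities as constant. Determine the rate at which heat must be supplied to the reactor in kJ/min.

Q_in = 24400 kJ/min

Extent of reaction ξ = 0.407 × 34.1 = 13.879 mol/s
Reaction term: ξ·ΔH°_rxn = 13.879 × 29.3 = 406.65 kJ/s
Q = ΔH = 406.65 kJ/s = 406.65 kW
Heat supplied = 24399 kJ/min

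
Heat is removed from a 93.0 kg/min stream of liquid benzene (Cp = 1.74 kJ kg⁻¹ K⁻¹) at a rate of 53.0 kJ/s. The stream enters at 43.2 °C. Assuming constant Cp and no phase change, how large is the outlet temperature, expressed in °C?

Q = 53.0 kJ/s = 3180 kJ/min
ΔT = Q/(ṁ·Cp) = 3180/(93.0×1.74) = 19.651 K
T_out = 43.2 − 19.651 = 23.549 °C

T_out = 23.5 °C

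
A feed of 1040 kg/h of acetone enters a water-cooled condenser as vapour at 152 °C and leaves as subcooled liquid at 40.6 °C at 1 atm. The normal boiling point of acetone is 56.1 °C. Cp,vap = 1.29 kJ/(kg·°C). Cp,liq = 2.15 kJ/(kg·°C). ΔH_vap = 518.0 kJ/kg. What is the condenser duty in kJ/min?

vapour 152→56.1 °C: -123.71 kJ/kg
condensation at 56.1 °C: -518 kJ/kg
liquid 56.1→40.6 °C: -33.325 kJ/kg
Δh = -123.71 + -518 + -33.325 = -675.04 kJ/kg
Q = ṁ·Δh = 1040 kg/h × -675.04 kJ/kg = -702040 kJ/h
|Q| = 195.01 kW = 11701 kJ/min

Q_c = 11700 kJ/min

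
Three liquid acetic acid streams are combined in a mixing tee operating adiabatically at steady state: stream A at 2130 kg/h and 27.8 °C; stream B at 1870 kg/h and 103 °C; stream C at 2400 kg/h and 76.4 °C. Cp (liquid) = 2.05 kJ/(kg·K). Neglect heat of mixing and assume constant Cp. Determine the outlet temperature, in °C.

Energy balance with Q = 0: Σ ṁᵢCp,ᵢ(T_out − Tᵢ) = 0
T_out = Σ ṁᵢCp,ᵢTᵢ / Σ ṁᵢCp,ᵢ
      = 892130 / 13120 = 67.998 °C

T_out = 68.0 °C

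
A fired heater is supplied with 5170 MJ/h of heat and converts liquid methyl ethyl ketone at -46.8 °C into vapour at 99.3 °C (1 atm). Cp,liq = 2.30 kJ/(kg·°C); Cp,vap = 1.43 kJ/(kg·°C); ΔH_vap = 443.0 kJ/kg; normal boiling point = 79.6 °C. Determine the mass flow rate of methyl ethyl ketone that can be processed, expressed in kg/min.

Δh = 2.30×(79.6−-46.8) + 443.0 + 1.43×(99.3−79.6) = 761.89 kJ/kg
Q = 5170 MJ/h = 1436.1 kJ/s = 86167 kJ/min
ṁ = Q/Δh = 86167 / 761.89 = 113.1 kg/min

ṁ = 113 kg/min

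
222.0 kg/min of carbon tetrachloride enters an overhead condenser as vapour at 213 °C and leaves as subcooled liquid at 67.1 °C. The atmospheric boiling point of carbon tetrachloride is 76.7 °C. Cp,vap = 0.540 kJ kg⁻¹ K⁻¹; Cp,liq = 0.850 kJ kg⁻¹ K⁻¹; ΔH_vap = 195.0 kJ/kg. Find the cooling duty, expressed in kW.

vapour 213→76.7 °C: -73.602 kJ/kg
condensation at 76.7 °C: -195 kJ/kg
liquid 76.7→67.1 °C: -8.16 kJ/kg
Δh = -73.602 + -195 + -8.16 = -276.76 kJ/kg
Q = ṁ·Δh = 222.0 kg/min × -276.76 kJ/kg = -61441 kJ/min
|Q| = 1024 kW

Q_c = 1020 kW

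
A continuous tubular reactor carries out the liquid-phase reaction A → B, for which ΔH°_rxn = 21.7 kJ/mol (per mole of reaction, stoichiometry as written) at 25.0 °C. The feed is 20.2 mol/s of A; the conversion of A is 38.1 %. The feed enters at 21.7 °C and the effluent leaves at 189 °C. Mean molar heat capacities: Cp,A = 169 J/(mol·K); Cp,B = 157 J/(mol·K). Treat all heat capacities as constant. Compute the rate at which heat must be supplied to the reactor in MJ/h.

Q_in = 2600 MJ/h

Extent of reaction ξ = 0.381 × 20.2 = 7.6962 mol/s
Reaction term: ξ·ΔH°_rxn = 7.6962 × 21.7 = 167.01 kJ/s
Sensible, feed 21.7→25 °C: 11.266 kJ/s
Outlet flows (mol/s): A 12.504, B 7.6962
Sensible, products 25→189 °C: 544.72 kJ/s
Q = ΔH = 722.99 kJ/s = 722.99 kW
Heat supplied = 2602.8 MJ/h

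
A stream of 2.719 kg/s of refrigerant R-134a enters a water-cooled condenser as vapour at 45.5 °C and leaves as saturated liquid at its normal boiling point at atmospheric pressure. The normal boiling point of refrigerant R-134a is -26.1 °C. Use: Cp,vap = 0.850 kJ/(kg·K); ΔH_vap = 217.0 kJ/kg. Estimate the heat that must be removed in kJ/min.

Q_c = 45300 kJ/min

vapour 45.5→-26.1 °C: -60.86 kJ/kg
condensation at -26.1 °C: -217 kJ/kg
Δh = -60.86 + -217 = -277.86 kJ/kg
Q = ṁ·Δh = 2.719 kg/s × -277.86 kJ/kg = -755.5 kJ/s
|Q| = 755.5 kW = 45330 kJ/min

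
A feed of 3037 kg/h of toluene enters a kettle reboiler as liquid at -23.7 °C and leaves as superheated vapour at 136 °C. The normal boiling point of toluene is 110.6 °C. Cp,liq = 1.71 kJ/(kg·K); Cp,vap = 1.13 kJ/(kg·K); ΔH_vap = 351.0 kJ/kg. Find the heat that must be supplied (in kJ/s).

liquid -23.7→110.6 °C: 229.65 kJ/kg
vaporisation at 110.6 °C: 351 kJ/kg
vapour 110.6→136 °C: 28.702 kJ/kg
Δh = 229.65 + 351 + 28.702 = 609.36 kJ/kg
Q = ṁ·Δh = 3037 kg/h × 609.36 kJ/kg = 1.8506e+06 kJ/h
|Q| = 514.06 kW

Q = 514 kJ/s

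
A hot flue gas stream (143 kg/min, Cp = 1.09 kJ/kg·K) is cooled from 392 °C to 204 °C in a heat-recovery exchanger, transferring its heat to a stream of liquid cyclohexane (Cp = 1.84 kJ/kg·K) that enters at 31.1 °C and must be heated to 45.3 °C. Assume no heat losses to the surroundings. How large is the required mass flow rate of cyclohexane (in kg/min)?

Heat released by hot stream: Q = 143 × 1.09 × (392 − 204) = 29304 kJ/min
Energy balance on cold side (adiabatic exchanger): Q = ṁ_c·Cp_c·(T_c,out − T_c,in)
ṁ_c = 29304 / [1.84 × (45.3 − 31.1)] = 1121.5 kg/min

ṁ_c = 1120 kg/min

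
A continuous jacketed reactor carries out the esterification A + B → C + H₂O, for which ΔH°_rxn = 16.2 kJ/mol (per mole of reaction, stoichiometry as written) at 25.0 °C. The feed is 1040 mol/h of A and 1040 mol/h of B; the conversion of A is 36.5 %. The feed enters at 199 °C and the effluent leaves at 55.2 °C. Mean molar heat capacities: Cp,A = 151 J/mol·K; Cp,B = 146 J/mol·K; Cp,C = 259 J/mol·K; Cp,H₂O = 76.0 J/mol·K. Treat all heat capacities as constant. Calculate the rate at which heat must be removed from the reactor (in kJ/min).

Extent of reaction ξ = 0.365 × 1040 = 379.6 mol/h
Reaction term: ξ·ΔH°_rxn = 379.6 × 16.2 = 6149.5 kJ/h
Sensible, feed 199→25 °C: -53745 kJ/h
Outlet flows (mol/h): A 660.4, B 660.4, C 379.6, H₂O 379.6
Sensible, products 25→55.2 °C: 9763.8 kJ/h
Q = ΔH = -37832 kJ/h = -10.509 kW
Heat removed = 630.53 kJ/min

Q_out = 631 kJ/min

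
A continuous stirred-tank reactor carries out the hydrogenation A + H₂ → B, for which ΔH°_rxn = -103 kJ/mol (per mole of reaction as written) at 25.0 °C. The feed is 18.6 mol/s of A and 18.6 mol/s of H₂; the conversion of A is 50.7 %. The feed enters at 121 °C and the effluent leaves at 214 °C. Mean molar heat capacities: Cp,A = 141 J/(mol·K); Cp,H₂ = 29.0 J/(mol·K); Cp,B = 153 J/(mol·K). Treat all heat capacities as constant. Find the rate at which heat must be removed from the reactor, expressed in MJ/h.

Extent of reaction ξ = 0.507 × 18.6 = 9.4302 mol/s
Reaction term: ξ·ΔH°_rxn = 9.4302 × -103 = -971.31 kJ/s
Sensible, feed 121→25 °C: -303.55 kJ/s
Outlet flows (mol/s): A 9.1698, H₂ 9.1698, B 9.4302
Sensible, products 25→214 °C: 567.32 kJ/s
Q = ΔH = -707.54 kJ/s = -707.54 kW
Heat removed = 2547.2 MJ/h

Q_out = 2550 MJ/h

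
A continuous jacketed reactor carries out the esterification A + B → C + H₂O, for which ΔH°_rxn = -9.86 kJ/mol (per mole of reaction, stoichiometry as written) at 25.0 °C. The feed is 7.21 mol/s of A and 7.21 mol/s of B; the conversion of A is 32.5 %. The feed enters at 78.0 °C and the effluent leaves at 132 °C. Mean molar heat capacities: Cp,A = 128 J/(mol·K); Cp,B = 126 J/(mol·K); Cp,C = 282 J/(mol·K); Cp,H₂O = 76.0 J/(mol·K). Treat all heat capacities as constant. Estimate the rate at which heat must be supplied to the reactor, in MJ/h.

Extent of reaction ξ = 0.325 × 7.21 = 2.3433 mol/s
Reaction term: ξ·ΔH°_rxn = 2.3433 × -9.86 = -23.104 kJ/s
Sensible, feed 78.0→25 °C: -97.061 kJ/s
Outlet flows (mol/s): A 4.8667, B 4.8667, C 2.3433, H₂O 2.3433
Sensible, products 25→132 °C: 222.03 kJ/s
Q = ΔH = 101.86 kJ/s = 101.86 kW
Heat supplied = 366.71 MJ/h

Q_in = 367 MJ/h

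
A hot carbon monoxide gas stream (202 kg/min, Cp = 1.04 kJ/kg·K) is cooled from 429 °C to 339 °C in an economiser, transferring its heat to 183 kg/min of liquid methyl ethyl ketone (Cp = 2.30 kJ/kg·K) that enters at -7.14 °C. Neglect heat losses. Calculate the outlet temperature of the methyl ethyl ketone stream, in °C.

Heat released by hot stream: Q = 202 × 1.04 × (429 − 339) = 18907 kJ/min
Energy balance on cold side (adiabatic exchanger): Q = ṁ_c·Cp_c·(T_c,out − T_c,in)
T_c,out = -7.14 + 18907/(183 × 2.30) = 37.781 °C

T_c,out = 37.8 °C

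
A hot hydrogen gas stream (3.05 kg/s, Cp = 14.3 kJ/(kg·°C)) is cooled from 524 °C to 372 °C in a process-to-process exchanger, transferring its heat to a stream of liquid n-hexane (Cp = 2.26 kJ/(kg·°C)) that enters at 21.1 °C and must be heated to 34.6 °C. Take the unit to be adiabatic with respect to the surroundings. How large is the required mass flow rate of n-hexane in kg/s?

ṁ_c = 217 kg/s

Heat released by hot stream: Q = 3.05 × 14.3 × (524 − 372) = 6629.5 kJ/s
Energy balance on cold side (adiabatic exchanger): Q = ṁ_c·Cp_c·(T_c,out − T_c,in)
ṁ_c = 6629.5 / [2.26 × (34.6 − 21.1)] = 217.29 kg/s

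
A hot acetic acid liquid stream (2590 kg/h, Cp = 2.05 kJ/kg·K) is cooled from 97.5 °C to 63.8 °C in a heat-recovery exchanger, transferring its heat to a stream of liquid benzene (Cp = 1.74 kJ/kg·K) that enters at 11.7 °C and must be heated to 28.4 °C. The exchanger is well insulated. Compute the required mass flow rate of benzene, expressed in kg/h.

Heat released by hot stream: Q = 2590 × 2.05 × (97.5 − 63.8) = 178930 kJ/h
Energy balance on cold side (adiabatic exchanger): Q = ṁ_c·Cp_c·(T_c,out − T_c,in)
ṁ_c = 178930 / [1.74 × (28.4 − 11.7)] = 6157.7 kg/h

ṁ_c = 6160 kg/h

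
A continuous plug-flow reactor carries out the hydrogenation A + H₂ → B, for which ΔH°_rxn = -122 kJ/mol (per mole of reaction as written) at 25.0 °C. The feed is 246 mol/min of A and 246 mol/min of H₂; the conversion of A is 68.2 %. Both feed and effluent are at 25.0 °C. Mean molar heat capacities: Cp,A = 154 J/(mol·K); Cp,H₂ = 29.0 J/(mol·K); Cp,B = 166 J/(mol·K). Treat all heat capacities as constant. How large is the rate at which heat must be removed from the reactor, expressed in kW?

Extent of reaction ξ = 0.682 × 246 = 167.77 mol/min
Reaction term: ξ·ΔH°_rxn = 167.77 × -122 = -20468 kJ/min
Q = ΔH = -20468 kJ/min = -341.14 kW
Heat removed = 341.14 kW

Q_out = 341 kW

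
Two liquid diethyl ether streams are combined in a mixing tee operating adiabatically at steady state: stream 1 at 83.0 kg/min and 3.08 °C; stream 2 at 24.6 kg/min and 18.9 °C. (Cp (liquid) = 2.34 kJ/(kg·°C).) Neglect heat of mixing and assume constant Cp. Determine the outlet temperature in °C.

T_out = 6.70 °C

Adiabatic, steady state ⇒ Σ ṁᵢCp,ᵢ(T_out − Tᵢ) = 0
T_out = Σ ṁᵢCp,ᵢTᵢ / Σ ṁᵢCp,ᵢ
      = 1686.2 / 251.78 = 6.6968 °C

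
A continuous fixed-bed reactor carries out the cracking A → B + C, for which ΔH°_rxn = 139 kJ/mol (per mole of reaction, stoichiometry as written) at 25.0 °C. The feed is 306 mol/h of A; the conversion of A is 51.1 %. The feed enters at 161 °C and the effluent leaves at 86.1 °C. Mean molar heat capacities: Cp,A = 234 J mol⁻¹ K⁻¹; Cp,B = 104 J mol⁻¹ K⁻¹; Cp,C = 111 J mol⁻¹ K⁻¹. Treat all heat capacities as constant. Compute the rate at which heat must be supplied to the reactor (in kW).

Q_in = 4.50 kW

Extent of reaction ξ = 0.511 × 306 = 156.37 mol/h
Reaction term: ξ·ΔH°_rxn = 156.37 × 139 = 21735 kJ/h
Sensible, feed 161→25 °C: -9738.1 kJ/h
Outlet flows (mol/h): A 149.63, B 156.37, C 156.37
Sensible, products 25→86.1 °C: 4193.5 kJ/h
Q = ΔH = 16190 kJ/h = 4.4973 kW
Heat supplied = 4.4973 kW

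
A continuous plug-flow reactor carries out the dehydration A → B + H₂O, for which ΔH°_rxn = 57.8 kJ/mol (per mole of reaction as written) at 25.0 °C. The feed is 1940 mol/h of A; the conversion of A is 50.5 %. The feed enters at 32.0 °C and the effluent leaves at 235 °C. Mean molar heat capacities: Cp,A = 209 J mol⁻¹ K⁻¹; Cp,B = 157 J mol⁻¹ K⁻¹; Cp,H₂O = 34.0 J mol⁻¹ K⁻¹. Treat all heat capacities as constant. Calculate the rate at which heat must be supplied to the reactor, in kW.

Q_in = 37.6 kW

Extent of reaction ξ = 0.505 × 1940 = 979.7 mol/h
Reaction term: ξ·ΔH°_rxn = 979.7 × 57.8 = 56627 kJ/h
Sensible, feed 32.0→25 °C: -2838.2 kJ/h
Outlet flows (mol/h): A 960.3, B 979.7, H₂O 979.7
Sensible, products 25→235 °C: 81443 kJ/h
Q = ΔH = 135230 kJ/h = 37.564 kW
Heat supplied = 37.564 kW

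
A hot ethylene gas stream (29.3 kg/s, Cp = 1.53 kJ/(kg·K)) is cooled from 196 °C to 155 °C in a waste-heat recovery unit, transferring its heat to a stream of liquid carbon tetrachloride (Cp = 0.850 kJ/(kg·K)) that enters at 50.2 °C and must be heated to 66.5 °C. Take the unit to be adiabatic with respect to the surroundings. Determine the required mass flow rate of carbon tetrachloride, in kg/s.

ṁ_c = 133 kg/s

Heat released by hot stream: Q = 29.3 × 1.53 × (196 − 155) = 1838 kJ/s
Energy balance on cold side (adiabatic exchanger): Q = ṁ_c·Cp_c·(T_c,out − T_c,in)
ṁ_c = 1838 / [0.850 × (66.5 − 50.2)] = 132.66 kg/s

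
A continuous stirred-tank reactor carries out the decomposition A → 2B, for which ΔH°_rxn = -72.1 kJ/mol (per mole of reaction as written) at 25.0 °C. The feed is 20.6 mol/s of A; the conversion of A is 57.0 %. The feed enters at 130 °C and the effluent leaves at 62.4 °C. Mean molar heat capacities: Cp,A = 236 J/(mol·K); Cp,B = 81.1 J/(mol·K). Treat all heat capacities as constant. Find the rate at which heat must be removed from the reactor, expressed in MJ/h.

Q_out = 4350 MJ/h

Extent of reaction ξ = 0.570 × 20.6 = 11.742 mol/s
Reaction term: ξ·ΔH°_rxn = 11.742 × -72.1 = -846.6 kJ/s
Sensible, feed 130→25 °C: -510.47 kJ/s
Outlet flows (mol/s): A 8.858, B 23.484
Sensible, products 25→62.4 °C: 149.41 kJ/s
Q = ΔH = -1207.7 kJ/s = -1207.7 kW
Heat removed = 4347.5 MJ/h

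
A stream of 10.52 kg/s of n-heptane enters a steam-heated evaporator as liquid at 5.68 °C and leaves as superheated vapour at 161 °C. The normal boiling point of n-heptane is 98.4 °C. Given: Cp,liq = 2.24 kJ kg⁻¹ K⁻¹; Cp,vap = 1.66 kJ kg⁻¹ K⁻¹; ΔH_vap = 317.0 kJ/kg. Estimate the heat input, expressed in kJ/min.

Q = 397000 kJ/min

liquid 5.68→98.4 °C: 207.69 kJ/kg
vaporisation at 98.4 °C: 317 kJ/kg
vapour 98.4→161 °C: 103.92 kJ/kg
Δh = 207.69 + 317 + 103.92 = 628.61 kJ/kg
Q = ṁ·Δh = 10.52 kg/s × 628.61 kJ/kg = 6613 kJ/s
|Q| = 6613 kW = 396780 kJ/min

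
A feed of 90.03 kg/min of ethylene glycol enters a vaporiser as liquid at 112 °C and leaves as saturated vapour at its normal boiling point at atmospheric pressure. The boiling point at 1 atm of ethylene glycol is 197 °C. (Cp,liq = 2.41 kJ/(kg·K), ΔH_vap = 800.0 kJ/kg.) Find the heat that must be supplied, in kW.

Q = 1510 kW

liquid 112→197 °C: 204.85 kJ/kg
vaporisation at 197 °C: 800 kJ/kg
Δh = 204.85 + 800 = 1004.9 kJ/kg
Q = ṁ·Δh = 90.03 kg/min × 1004.9 kJ/kg = 90467 kJ/min
|Q| = 1507.8 kW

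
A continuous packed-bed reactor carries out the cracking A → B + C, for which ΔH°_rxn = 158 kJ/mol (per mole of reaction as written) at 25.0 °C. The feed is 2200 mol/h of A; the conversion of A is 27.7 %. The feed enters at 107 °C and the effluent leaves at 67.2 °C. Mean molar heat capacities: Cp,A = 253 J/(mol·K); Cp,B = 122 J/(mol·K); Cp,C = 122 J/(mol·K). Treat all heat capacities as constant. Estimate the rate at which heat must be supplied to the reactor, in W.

Q_in = 20500 W

Extent of reaction ξ = 0.277 × 2200 = 609.4 mol/h
Reaction term: ξ·ΔH°_rxn = 609.4 × 158 = 96285 kJ/h
Sensible, feed 107→25 °C: -45641 kJ/h
Outlet flows (mol/h): A 1590.6, B 609.4, C 609.4
Sensible, products 25→67.2 °C: 23257 kJ/h
Q = ΔH = 73901 kJ/h = 20.528 kW
Heat supplied = 20528 W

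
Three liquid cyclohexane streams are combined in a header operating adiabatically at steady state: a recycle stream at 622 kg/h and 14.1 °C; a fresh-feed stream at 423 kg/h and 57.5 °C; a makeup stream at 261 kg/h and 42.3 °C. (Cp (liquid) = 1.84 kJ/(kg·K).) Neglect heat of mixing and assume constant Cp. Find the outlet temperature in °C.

No heat crosses the boundary, so H_out = H_in.
T_out = Σ ṁᵢCp,ᵢTᵢ / Σ ṁᵢCp,ᵢ
      = 81205 / 2403 = 33.792 °C

T_out = 33.8 °C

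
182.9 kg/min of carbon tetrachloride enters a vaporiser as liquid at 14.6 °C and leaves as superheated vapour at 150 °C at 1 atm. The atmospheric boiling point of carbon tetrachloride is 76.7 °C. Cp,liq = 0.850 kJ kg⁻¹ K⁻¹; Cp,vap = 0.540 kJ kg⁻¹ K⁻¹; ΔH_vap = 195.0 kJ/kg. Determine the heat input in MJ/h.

Q = 3150 MJ/h

liquid 14.6→76.7 °C: 52.785 kJ/kg
vaporisation at 76.7 °C: 195 kJ/kg
vapour 76.7→150 °C: 39.582 kJ/kg
Δh = 52.785 + 195 + 39.582 = 287.37 kJ/kg
Q = ṁ·Δh = 182.9 kg/min × 287.37 kJ/kg = 52559 kJ/min
|Q| = 875.99 kW = 3153.6 MJ/h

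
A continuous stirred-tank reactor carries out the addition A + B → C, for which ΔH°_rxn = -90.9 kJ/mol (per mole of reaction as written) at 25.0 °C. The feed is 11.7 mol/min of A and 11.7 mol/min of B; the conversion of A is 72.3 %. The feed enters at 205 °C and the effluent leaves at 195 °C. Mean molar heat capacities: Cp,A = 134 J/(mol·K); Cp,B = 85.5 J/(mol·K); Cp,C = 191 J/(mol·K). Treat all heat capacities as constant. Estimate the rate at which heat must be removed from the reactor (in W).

Extent of reaction ξ = 0.723 × 11.7 = 8.4591 mol/min
Reaction term: ξ·ΔH°_rxn = 8.4591 × -90.9 = -768.93 kJ/min
Sensible, feed 205→25 °C: -462.27 kJ/min
Outlet flows (mol/min): A 3.2409, B 3.2409, C 8.4591
Sensible, products 25→195 °C: 395.6 kJ/min
Q = ΔH = -835.6 kJ/min = -13.927 kW
Heat removed = 13927 W

Q_out = 13900 W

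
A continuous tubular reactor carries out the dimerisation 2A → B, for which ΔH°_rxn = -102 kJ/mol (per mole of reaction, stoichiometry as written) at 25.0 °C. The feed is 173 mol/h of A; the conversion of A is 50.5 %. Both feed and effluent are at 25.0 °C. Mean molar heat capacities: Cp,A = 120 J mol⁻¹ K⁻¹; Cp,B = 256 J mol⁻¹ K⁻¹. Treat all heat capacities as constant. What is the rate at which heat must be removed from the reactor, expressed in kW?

Q_out = 1.24 kW

Extent of reaction ξ = 0.505 × 173 / 2 = 43.682 mol/h
Reaction term: ξ·ΔH°_rxn = 43.682 × -102 = -4455.6 kJ/h
Q = ΔH = -4455.6 kJ/h = -1.2377 kW
Heat removed = 1.2377 kW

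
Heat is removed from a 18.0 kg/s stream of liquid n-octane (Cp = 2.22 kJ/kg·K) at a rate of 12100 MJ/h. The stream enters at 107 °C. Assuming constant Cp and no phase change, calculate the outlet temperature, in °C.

T_out = 22.9 °C

Q = 12100 MJ/h = 3361.1 kJ/s
ΔT = Q/(ṁ·Cp) = 3361.1/(18.0×2.22) = 84.112 K
T_out = 107 − 84.112 = 22.888 °C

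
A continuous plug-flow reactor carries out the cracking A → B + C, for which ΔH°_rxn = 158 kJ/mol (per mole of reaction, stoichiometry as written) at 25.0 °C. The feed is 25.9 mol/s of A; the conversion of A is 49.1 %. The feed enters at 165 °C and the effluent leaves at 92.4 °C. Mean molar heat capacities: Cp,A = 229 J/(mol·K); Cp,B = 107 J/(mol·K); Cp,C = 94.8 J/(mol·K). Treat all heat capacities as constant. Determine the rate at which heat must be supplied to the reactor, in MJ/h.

Q_in = 5600 MJ/h

Extent of reaction ξ = 0.491 × 25.9 = 12.717 mol/s
Reaction term: ξ·ΔH°_rxn = 12.717 × 158 = 2009.3 kJ/s
Sensible, feed 165→25 °C: -830.35 kJ/s
Outlet flows (mol/s): A 13.183, B 12.717, C 12.717
Sensible, products 25→92.4 °C: 376.44 kJ/s
Q = ΔH = 1555.4 kJ/s = 1555.4 kW
Heat supplied = 5599.3 MJ/h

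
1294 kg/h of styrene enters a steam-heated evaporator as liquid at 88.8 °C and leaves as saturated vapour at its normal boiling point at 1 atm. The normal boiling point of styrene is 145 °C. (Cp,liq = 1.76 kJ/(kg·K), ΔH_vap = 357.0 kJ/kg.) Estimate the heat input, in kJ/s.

Q = 164 kJ/s

liquid 88.8→145 °C: 98.912 kJ/kg
vaporisation at 145 °C: 357 kJ/kg
Δh = 98.912 + 357 = 455.91 kJ/kg
Q = ṁ·Δh = 1294 kg/h × 455.91 kJ/kg = 589950 kJ/h
|Q| = 163.88 kW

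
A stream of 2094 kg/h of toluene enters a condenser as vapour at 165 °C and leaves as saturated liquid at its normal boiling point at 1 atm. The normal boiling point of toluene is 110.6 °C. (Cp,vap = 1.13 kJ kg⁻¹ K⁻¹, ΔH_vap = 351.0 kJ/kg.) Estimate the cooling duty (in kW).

Q_c = 240 kW

vapour 165→110.6 °C: -61.472 kJ/kg
condensation at 110.6 °C: -351 kJ/kg
Δh = -61.472 + -351 = -412.47 kJ/kg
Q = ṁ·Δh = 2094 kg/h × -412.47 kJ/kg = -863720 kJ/h
|Q| = 239.92 kW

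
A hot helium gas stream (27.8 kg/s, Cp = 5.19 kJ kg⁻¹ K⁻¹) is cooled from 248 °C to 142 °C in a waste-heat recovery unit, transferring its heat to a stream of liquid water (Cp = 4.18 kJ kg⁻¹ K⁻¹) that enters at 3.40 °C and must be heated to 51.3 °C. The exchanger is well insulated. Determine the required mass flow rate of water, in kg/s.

ṁ_c = 76.4 kg/s

Heat released by hot stream: Q = 27.8 × 5.19 × (248 − 142) = 15294 kJ/s
Energy balance on cold side (adiabatic exchanger): Q = ṁ_c·Cp_c·(T_c,out − T_c,in)
ṁ_c = 15294 / [4.18 × (51.3 − 3.40)] = 76.385 kg/s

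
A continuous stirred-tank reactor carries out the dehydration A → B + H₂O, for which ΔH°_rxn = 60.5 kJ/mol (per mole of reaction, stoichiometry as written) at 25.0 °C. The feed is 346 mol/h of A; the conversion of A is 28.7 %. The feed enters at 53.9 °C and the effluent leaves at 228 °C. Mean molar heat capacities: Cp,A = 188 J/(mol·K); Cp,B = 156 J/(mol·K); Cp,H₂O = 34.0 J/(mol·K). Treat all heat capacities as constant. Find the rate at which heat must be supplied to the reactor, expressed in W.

Q_in = 4830 W

Extent of reaction ξ = 0.287 × 346 = 99.302 mol/h
Reaction term: ξ·ΔH°_rxn = 99.302 × 60.5 = 6007.8 kJ/h
Sensible, feed 53.9→25 °C: -1879.9 kJ/h
Outlet flows (mol/h): A 246.7, B 99.302, H₂O 99.302
Sensible, products 25→228 °C: 13245 kJ/h
Q = ΔH = 17373 kJ/h = 4.8258 kW
Heat supplied = 4825.8 W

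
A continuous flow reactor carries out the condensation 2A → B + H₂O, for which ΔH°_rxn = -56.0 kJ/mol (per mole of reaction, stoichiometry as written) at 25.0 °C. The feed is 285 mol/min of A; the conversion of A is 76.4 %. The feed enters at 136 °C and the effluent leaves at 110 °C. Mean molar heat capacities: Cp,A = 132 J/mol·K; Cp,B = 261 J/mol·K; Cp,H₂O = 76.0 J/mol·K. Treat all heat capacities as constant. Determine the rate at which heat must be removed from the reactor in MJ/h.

Q_out = 384 MJ/h

Extent of reaction ξ = 0.764 × 285 / 2 = 108.87 mol/min
Reaction term: ξ·ΔH°_rxn = 108.87 × -56.0 = -6096.7 kJ/min
Sensible, feed 136→25 °C: -4175.8 kJ/min
Outlet flows (mol/min): A 67.26, B 108.87, H₂O 108.87
Sensible, products 25→110 °C: 3873.2 kJ/min
Q = ΔH = -6399.3 kJ/min = -106.66 kW
Heat removed = 383.96 MJ/h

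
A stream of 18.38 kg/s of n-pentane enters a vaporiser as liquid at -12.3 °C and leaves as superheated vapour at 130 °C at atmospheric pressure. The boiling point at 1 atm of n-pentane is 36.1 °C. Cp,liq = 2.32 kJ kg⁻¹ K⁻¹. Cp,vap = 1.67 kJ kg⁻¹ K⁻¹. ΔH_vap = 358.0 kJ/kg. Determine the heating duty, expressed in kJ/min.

liquid -12.3→36.1 °C: 112.29 kJ/kg
vaporisation at 36.1 °C: 358 kJ/kg
vapour 36.1→130 °C: 156.81 kJ/kg
Δh = 112.29 + 358 + 156.81 = 627.1 kJ/kg
Q = ṁ·Δh = 18.38 kg/s × 627.1 kJ/kg = 11526 kJ/s
|Q| = 11526 kW = 691570 kJ/min

Q = 692000 kJ/min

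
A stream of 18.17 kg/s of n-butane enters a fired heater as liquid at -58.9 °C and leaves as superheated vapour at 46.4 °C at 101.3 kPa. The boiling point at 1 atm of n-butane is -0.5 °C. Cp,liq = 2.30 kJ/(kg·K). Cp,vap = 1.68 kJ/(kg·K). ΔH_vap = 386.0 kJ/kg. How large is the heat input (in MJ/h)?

Q = 39200 MJ/h

liquid -58.9→-0.5 °C: 134.32 kJ/kg
vaporisation at -0.5 °C: 386 kJ/kg
vapour -0.5→46.4 °C: 78.792 kJ/kg
Δh = 134.32 + 386 + 78.792 = 599.11 kJ/kg
Q = ṁ·Δh = 18.17 kg/s × 599.11 kJ/kg = 10886 kJ/s
|Q| = 10886 kW = 39189 MJ/h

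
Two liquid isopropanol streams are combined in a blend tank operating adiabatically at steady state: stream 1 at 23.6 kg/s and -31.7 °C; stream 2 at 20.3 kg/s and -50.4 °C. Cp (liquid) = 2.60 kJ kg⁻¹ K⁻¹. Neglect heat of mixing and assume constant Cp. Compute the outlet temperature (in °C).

Adiabatic, steady state ⇒ Σ ṁᵢCp,ᵢ(T_out − Tᵢ) = 0
T_out = Σ ṁᵢCp,ᵢTᵢ / Σ ṁᵢCp,ᵢ
      = -4605.2 / 114.14 = -40.347 °C

T_out = -40.3 °C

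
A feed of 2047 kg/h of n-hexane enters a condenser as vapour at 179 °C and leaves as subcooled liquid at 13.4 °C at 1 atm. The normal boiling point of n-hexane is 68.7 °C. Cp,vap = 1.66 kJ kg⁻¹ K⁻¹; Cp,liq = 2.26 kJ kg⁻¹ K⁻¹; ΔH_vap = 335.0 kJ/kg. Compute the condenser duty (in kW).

vapour 179→68.7 °C: -183.1 kJ/kg
condensation at 68.7 °C: -335 kJ/kg
liquid 68.7→13.4 °C: -124.98 kJ/kg
Δh = -183.1 + -335 + -124.98 = -643.08 kJ/kg
Q = ṁ·Δh = 2047 kg/h × -643.08 kJ/kg = -1.3164e+06 kJ/h
|Q| = 365.66 kW

Q_c = 366 kW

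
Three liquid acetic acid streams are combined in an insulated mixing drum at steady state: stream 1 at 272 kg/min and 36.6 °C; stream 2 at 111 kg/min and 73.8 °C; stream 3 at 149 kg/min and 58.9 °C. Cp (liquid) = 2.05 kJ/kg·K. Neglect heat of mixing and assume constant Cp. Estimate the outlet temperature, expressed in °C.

T_out = 50.6 °C

No heat crosses the boundary, so H_out = H_in.
T_out = Σ ṁᵢCp,ᵢTᵢ / Σ ṁᵢCp,ᵢ
      = 55192 / 1090.6 = 50.607 °C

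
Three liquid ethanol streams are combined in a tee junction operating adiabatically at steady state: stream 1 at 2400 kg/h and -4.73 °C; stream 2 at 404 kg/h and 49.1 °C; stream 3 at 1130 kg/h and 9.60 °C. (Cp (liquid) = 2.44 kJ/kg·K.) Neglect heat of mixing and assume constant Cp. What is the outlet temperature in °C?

T_out = 4.91 °C

No heat crosses the boundary, so H_out = H_in.
T_out = Σ ṁᵢCp,ᵢTᵢ / Σ ṁᵢCp,ᵢ
      = 47171 / 9599 = 4.9142 °C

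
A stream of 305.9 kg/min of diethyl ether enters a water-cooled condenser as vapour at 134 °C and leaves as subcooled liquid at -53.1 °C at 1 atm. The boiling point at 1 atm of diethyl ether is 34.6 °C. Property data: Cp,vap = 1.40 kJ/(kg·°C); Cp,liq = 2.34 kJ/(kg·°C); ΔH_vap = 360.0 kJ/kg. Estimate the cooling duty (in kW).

vapour 134→34.6 °C: -139.16 kJ/kg
condensation at 34.6 °C: -360 kJ/kg
liquid 34.6→-53.1 °C: -205.22 kJ/kg
Δh = -139.16 + -360 + -205.22 = -704.38 kJ/kg
Q = ṁ·Δh = 305.9 kg/min × -704.38 kJ/kg = -215470 kJ/min
|Q| = 3591.2 kW

Q_c = 3590 kW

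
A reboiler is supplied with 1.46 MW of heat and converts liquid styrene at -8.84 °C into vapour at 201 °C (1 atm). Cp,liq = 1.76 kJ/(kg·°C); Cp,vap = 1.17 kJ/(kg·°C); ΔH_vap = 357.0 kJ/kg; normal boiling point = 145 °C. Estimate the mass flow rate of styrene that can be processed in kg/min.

Δh = 1.76×(145−-8.84) + 357.0 + 1.17×(201−145) = 693.28 kJ/kg
Q = 1.46 MW = 1460 kJ/s = 87600 kJ/min
ṁ = Q/Δh = 87600 / 693.28 = 126.36 kg/min

ṁ = 126 kg/min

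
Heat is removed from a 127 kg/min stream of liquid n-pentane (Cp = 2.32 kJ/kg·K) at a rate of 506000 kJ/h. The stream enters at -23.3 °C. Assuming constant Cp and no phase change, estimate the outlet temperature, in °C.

T_out = -51.9 °C

Q = 506000 kJ/h = 8433.3 kJ/min
ΔT = Q/(ṁ·Cp) = 8433.3/(127×2.32) = 28.622 K
T_out = -23.3 − 28.622 = -51.922 °C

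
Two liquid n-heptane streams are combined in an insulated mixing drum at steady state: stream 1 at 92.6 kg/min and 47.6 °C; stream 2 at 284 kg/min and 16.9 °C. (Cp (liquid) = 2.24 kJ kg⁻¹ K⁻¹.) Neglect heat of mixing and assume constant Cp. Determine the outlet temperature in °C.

Adiabatic, steady state ⇒ Σ ṁᵢCp,ᵢ(T_out − Tᵢ) = 0
T_out = Σ ṁᵢCp,ᵢTᵢ / Σ ṁᵢCp,ᵢ
      = 20624 / 843.58 = 24.449 °C

T_out = 24.4 °C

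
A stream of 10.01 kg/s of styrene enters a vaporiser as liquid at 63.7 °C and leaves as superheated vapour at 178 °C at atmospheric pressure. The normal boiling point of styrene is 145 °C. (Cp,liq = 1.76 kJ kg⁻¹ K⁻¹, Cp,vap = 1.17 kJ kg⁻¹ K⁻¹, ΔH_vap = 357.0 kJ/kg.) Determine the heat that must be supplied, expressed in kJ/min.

Q = 324000 kJ/min

liquid 63.7→145 °C: 143.09 kJ/kg
vaporisation at 145 °C: 357 kJ/kg
vapour 145→178 °C: 38.61 kJ/kg
Δh = 143.09 + 357 + 38.61 = 538.7 kJ/kg
Q = ṁ·Δh = 10.01 kg/s × 538.7 kJ/kg = 5392.4 kJ/s
|Q| = 5392.4 kW = 323540 kJ/min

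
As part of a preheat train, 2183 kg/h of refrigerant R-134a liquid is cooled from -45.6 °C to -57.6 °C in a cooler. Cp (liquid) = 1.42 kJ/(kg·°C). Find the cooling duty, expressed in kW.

Q_c = 10.3 kW

Q = ṁ·Cp·ΔT = 2183 × 1.42 × (-57.6 − -45.6) = -37198 kJ/h
Converting: 37198 / 3600 s = 10.333 kW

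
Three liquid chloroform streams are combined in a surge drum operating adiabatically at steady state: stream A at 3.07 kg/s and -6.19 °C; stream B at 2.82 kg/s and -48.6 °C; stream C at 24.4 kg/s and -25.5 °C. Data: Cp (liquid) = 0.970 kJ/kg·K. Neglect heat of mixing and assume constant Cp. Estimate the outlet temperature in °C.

Energy balance with Q = 0: Σ ṁᵢCp,ᵢ(T_out − Tᵢ) = 0
T_out = Σ ṁᵢCp,ᵢTᵢ / Σ ṁᵢCp,ᵢ
      = -754.91 / 29.381 = -25.693 °C

T_out = -25.7 °C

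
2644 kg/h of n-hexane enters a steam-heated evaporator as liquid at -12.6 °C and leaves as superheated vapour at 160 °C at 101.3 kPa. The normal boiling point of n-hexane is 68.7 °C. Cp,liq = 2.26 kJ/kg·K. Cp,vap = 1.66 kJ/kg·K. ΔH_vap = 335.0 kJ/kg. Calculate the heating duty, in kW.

Q = 492 kW

liquid -12.6→68.7 °C: 183.74 kJ/kg
vaporisation at 68.7 °C: 335 kJ/kg
vapour 68.7→160 °C: 151.56 kJ/kg
Δh = 183.74 + 335 + 151.56 = 670.3 kJ/kg
Q = ṁ·Δh = 2644 kg/h × 670.3 kJ/kg = 1.7723e+06 kJ/h
|Q| = 492.3 kW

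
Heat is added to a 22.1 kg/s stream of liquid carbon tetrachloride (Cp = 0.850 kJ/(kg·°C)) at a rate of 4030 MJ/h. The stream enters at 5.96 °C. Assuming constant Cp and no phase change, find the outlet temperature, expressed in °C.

T_out = 65.6 °C

Q = 4030 MJ/h = 1119.4 kJ/s
ΔT = Q/(ṁ·Cp) = 1119.4/(22.1×0.850) = 59.592 K
T_out = 5.96 + 59.592 = 65.552 °C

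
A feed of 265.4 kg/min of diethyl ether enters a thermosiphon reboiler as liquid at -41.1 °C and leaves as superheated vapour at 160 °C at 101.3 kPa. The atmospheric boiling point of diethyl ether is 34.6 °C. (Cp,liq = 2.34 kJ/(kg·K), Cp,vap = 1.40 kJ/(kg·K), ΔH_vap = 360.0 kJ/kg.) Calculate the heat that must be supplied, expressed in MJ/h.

liquid -41.1→34.6 °C: 177.14 kJ/kg
vaporisation at 34.6 °C: 360 kJ/kg
vapour 34.6→160 °C: 175.56 kJ/kg
Δh = 177.14 + 360 + 175.56 = 712.7 kJ/kg
Q = ṁ·Δh = 265.4 kg/min × 712.7 kJ/kg = 189150 kJ/min
|Q| = 3152.5 kW = 11349 MJ/h

Q = 11300 MJ/h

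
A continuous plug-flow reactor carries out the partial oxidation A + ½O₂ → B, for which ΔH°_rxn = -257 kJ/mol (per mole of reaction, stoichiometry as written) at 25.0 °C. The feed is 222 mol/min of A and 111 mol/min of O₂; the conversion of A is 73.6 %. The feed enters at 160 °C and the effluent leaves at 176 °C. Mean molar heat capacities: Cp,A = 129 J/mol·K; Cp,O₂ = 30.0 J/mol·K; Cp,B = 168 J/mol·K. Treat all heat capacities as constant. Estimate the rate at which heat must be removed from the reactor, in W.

Q_out = 681000 W

Extent of reaction ξ = 0.736 × 222 = 163.39 mol/min
Reaction term: ξ·ΔH°_rxn = 163.39 × -257 = -41992 kJ/min
Sensible, feed 160→25 °C: -4315.7 kJ/min
Outlet flows (mol/min): A 58.608, O₂ 29.304, B 163.39
Sensible, products 25→176 °C: 5419.3 kJ/min
Q = ΔH = -40888 kJ/min = -681.47 kW
Heat removed = 681470 W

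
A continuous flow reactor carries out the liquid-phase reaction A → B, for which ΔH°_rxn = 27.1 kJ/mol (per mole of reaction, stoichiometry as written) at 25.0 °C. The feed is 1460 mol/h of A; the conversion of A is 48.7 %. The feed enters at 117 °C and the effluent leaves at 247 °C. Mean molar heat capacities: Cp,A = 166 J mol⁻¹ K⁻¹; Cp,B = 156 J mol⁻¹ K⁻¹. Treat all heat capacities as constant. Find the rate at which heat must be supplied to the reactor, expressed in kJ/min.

Q_in = 820 kJ/min

Extent of reaction ξ = 0.487 × 1460 = 711.02 mol/h
Reaction term: ξ·ΔH°_rxn = 711.02 × 27.1 = 19269 kJ/h
Sensible, feed 117→25 °C: -22297 kJ/h
Outlet flows (mol/h): A 748.98, B 711.02
Sensible, products 25→247 °C: 52225 kJ/h
Q = ΔH = 49197 kJ/h = 13.666 kW
Heat supplied = 819.95 kJ/min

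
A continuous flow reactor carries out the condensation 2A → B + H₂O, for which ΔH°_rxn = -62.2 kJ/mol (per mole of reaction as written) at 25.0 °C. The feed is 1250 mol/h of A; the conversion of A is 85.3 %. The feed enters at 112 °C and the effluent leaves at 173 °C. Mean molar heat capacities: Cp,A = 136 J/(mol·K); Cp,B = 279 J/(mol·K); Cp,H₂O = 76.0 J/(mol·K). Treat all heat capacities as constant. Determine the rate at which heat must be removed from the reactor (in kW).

Q_out = 4.51 kW

Extent of reaction ξ = 0.853 × 1250 / 2 = 533.12 mol/h
Reaction term: ξ·ΔH°_rxn = 533.12 × -62.2 = -33160 kJ/h
Sensible, feed 112→25 °C: -14790 kJ/h
Outlet flows (mol/h): A 183.75, B 533.12, H₂O 533.12
Sensible, products 25→173 °C: 31709 kJ/h
Q = ΔH = -16241 kJ/h = -4.5115 kW
Heat removed = 4.5115 kW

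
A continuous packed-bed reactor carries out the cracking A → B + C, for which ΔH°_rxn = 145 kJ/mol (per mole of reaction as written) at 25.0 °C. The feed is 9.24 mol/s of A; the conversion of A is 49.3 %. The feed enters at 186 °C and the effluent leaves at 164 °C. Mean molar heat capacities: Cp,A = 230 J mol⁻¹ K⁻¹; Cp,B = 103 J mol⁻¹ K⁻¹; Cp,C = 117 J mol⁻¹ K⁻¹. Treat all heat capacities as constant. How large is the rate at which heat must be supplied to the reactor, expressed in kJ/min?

Q_in = 36400 kJ/min

Extent of reaction ξ = 0.493 × 9.24 = 4.5553 mol/s
Reaction term: ξ·ΔH°_rxn = 4.5553 × 145 = 660.52 kJ/s
Sensible, feed 186→25 °C: -342.16 kJ/s
Outlet flows (mol/s): A 4.6847, B 4.5553, C 4.5553
Sensible, products 25→164 °C: 289.07 kJ/s
Q = ΔH = 607.44 kJ/s = 607.44 kW
Heat supplied = 36446 kJ/min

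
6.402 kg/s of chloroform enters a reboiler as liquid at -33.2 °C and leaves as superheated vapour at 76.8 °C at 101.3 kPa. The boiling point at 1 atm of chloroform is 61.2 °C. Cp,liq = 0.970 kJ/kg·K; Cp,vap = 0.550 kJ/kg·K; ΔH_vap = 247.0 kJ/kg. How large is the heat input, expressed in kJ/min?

liquid -33.2→61.2 °C: 91.568 kJ/kg
vaporisation at 61.2 °C: 247 kJ/kg
vapour 61.2→76.8 °C: 8.58 kJ/kg
Δh = 91.568 + 247 + 8.58 = 347.15 kJ/kg
Q = ṁ·Δh = 6.402 kg/s × 347.15 kJ/kg = 2222.4 kJ/s
|Q| = 2222.4 kW = 133350 kJ/min

Q = 133000 kJ/min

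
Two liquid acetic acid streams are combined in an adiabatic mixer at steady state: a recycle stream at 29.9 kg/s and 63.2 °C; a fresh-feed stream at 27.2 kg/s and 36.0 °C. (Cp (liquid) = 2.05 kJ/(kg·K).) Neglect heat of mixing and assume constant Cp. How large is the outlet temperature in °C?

Adiabatic, steady state ⇒ Σ ṁᵢCp,ᵢ(T_out − Tᵢ) = 0
T_out = Σ ṁᵢCp,ᵢTᵢ / Σ ṁᵢCp,ᵢ
      = 5881.2 / 117.05 = 50.243 °C

T_out = 50.2 °C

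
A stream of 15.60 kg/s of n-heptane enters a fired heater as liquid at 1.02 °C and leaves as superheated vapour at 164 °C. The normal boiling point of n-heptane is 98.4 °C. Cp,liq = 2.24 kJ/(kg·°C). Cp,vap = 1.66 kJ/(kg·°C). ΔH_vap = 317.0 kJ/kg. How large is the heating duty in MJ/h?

liquid 1.02→98.4 °C: 218.13 kJ/kg
vaporisation at 98.4 °C: 317 kJ/kg
vapour 98.4→164 °C: 108.9 kJ/kg
Δh = 218.13 + 317 + 108.9 = 644.03 kJ/kg
Q = ṁ·Δh = 15.60 kg/s × 644.03 kJ/kg = 10047 kJ/s
|Q| = 10047 kW = 36169 MJ/h

Q = 36200 MJ/h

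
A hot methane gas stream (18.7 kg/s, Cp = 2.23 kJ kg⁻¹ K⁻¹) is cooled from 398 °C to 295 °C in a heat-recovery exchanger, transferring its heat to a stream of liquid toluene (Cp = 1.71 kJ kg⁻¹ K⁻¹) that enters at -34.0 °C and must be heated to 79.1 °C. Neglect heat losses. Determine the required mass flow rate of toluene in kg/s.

ṁ_c = 22.2 kg/s

Heat released by hot stream: Q = 18.7 × 2.23 × (398 − 295) = 4295.2 kJ/s
Energy balance on cold side (adiabatic exchanger): Q = ṁ_c·Cp_c·(T_c,out − T_c,in)
ṁ_c = 4295.2 / [1.71 × (79.1 − -34.0)] = 22.209 kg/s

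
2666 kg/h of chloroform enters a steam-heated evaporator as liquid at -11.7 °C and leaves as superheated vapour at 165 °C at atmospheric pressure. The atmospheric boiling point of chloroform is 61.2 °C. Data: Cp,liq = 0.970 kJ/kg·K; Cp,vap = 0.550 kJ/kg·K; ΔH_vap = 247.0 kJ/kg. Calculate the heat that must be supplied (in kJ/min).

Q = 16700 kJ/min

liquid -11.7→61.2 °C: 70.713 kJ/kg
vaporisation at 61.2 °C: 247 kJ/kg
vapour 61.2→165 °C: 57.09 kJ/kg
Δh = 70.713 + 247 + 57.09 = 374.8 kJ/kg
Q = ṁ·Δh = 2666 kg/h × 374.8 kJ/kg = 999220 kJ/h
|Q| = 277.56 kW = 16654 kJ/min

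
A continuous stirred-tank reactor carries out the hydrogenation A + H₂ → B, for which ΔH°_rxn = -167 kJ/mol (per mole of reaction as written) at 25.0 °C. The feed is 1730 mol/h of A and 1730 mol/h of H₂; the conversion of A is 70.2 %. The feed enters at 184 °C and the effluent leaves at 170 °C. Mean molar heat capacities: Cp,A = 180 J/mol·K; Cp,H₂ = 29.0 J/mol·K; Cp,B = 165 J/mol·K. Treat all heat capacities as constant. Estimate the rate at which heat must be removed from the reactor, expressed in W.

Q_out = 59900 W

Extent of reaction ξ = 0.702 × 1730 = 1214.5 mol/h
Reaction term: ξ·ΔH°_rxn = 1214.5 × -167 = -202810 kJ/h
Sensible, feed 184→25 °C: -57490 kJ/h
Outlet flows (mol/h): A 515.54, H₂ 515.54, B 1214.5
Sensible, products 25→170 °C: 44679 kJ/h
Q = ΔH = -215630 kJ/h = -59.896 kW
Heat removed = 59896 W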